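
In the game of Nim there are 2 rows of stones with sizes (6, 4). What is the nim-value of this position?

Compute the nim-sum pairwise:
6 ⊕ 4 = 2

2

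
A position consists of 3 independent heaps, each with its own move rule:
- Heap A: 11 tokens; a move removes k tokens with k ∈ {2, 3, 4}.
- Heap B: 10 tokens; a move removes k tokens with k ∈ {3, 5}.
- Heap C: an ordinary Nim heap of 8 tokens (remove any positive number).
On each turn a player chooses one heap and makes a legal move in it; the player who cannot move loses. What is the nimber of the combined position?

10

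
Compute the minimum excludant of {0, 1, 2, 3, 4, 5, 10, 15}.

The values 0, 1, 2, 3, 4, 5 are all present; 6 is the first non-negative integer missing from the set.

6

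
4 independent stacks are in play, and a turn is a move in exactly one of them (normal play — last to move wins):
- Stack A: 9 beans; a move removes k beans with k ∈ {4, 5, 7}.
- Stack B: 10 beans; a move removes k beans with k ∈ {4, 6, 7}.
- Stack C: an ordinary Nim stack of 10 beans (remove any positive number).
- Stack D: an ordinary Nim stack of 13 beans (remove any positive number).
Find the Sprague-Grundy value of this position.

7

Build the Grundy sequence for stack A with g(k) = mex{g(k−s) : s ∈ {4, 5, 7}, s ≤ k}:
g(0) = mex{} = 0
g(1) = mex{} = 0
g(2) = mex{} = 0
g(3) = mex{} = 0
g(4) = mex{0} = 1
g(5) = mex{0} = 1
g(6) = mex{0} = 1
g(7) = mex{0} = 1
g(8) = mex{0,1} = 2
g(9) = mex{0,1} = 2
So g(9) = 2.
For stack B, compute g(0), g(1), … with moves {4, 6, 7}:
g(0) = mex{} = 0
g(1) = mex{} = 0
g(2) = mex{} = 0
g(3) = mex{} = 0
g(4) = mex{0} = 1
g(5) = mex{0} = 1
g(6) = mex{0} = 1
g(7) = mex{0} = 1
g(8) = mex{0,1} = 2
g(9) = mex{0,1} = 2
g(10) = mex{0,1} = 2
So g(10) = 2.
Stack C is a plain Nim stack of size 10, so its Grundy value is 10.
Stack D is a plain Nim stack of size 13, so its Grundy value is 13.
The value of a disjunctive sum is the nim-sum of the parts.
Combined value = 2 XOR 2 XOR 10 XOR 13 = 7.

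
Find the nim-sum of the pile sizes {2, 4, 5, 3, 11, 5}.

Nim-sum: 2 XOR 4 XOR 5 XOR 3 XOR 11 XOR 5 = 14.

14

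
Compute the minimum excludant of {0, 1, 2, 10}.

The values 0, 1, 2 are all present; 3 is the first non-negative integer missing from the set.

3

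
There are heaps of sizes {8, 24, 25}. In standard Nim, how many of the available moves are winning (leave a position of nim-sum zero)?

3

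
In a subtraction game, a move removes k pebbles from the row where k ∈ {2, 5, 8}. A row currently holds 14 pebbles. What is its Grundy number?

0

Grundy values for subtraction set {2, 5, 8}:
g(0) = mex{} = 0
g(1) = mex{} = 0
g(2) = mex{0} = 1
g(3) = mex{0} = 1
g(4) = mex{1} = 0
g(5) = mex{0,1} = 2
g(6) = mex{0} = 1
g(7) = mex{1,2} = 0
g(8) = mex{0,1} = 2
g(9) = mex{0} = 1
g(10) = mex{1,2} = 0
g(11) = mex{1} = 0
g(12) = mex{0} = 1
g(13) = mex{0,2} = 1
g(14) = mex{1} = 0
So g(14) = 0.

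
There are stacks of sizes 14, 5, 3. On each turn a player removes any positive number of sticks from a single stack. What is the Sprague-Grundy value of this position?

Compute the nim-sum pairwise:
14 XOR 5 = 11
11 XOR 3 = 8

8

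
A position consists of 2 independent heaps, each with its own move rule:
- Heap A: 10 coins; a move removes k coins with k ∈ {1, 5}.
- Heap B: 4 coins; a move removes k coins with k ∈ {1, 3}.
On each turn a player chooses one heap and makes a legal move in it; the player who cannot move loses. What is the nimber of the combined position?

0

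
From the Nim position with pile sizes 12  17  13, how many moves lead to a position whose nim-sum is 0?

Compute the nim-sum pairwise:
12 XOR 17 = 29
29 XOR 13 = 16
The overall nim-sum is X = 16. A pile of size p has a winning move iff p XOR X < p (reduce it to p XOR X).
  12: 12 XOR 16 = 28 ≥ 12 — no move.
  17: 17 XOR 16 = 1 < 17 — winning move (to 1).
  13: 13 XOR 16 = 29 ≥ 13 — no move.
That gives 1 winning move.

1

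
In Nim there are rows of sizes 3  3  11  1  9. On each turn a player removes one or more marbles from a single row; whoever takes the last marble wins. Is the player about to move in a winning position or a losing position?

Winning position

Write each in binary and XOR column by column:
  0011  (3)
  0011  (3)
  1011  (11)
  0001  (1)
  1001  (9)
  ----
  0011  (3)
The nim-sum is 3 ≠ 0, so this is an N-position: the player to move can win.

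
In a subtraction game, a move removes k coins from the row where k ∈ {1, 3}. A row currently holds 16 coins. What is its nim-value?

0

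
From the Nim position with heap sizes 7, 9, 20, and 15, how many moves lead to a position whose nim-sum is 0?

Nim-sum: 7 XOR 9 XOR 20 XOR 15 = 21.
The overall nim-sum is X = 21. A heap of size p has a winning move iff p XOR X < p (reduce it to p XOR X).
  7: 7 XOR 21 = 18 ≥ 7 — no move.
  9: 9 XOR 21 = 28 ≥ 9 — no move.
  20: 20 XOR 21 = 1 < 20 — winning move (to 1).
  15: 15 XOR 21 = 26 ≥ 15 — no move.
That gives 1 winning move.

1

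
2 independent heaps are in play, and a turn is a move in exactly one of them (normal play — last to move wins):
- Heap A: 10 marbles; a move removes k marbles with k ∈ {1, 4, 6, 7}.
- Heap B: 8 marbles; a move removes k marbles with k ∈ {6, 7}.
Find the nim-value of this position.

1

Build the Grundy sequence for heap A with g(k) = mex{g(k−s) : s ∈ {1, 4, 6, 7}, s ≤ k}:
k:     0  1  2  3  4  5  6  7  8  9 10
g(k):  0  1  0  1  2  0  1  2  3  2  0
So g(10) = 0.
Build the Grundy sequence for heap B with g(k) = mex{g(k−s) : s ∈ {6, 7}, s ≤ k}:
g(0) = mex{} = 0
g(1) = mex{} = 0
g(2) = mex{} = 0
g(3) = mex{} = 0
g(4) = mex{} = 0
g(5) = mex{} = 0
g(6) = mex{0} = 1
g(7) = mex{0} = 1
g(8) = mex{0} = 1
So g(8) = 1.
The value of a disjunctive sum is the nim-sum of the parts.
Combined value = 0 ⊕ 1 = 1.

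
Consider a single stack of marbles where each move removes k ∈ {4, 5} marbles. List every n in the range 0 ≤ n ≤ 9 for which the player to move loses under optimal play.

0, 1, 2, 3, 9

Grundy values for subtraction set {4, 5}:
g(0) = mex{} = 0
g(1) = mex{} = 0
g(2) = mex{} = 0
g(3) = mex{} = 0
g(4) = mex{0} = 1
g(5) = mex{0} = 1
g(6) = mex{0} = 1
g(7) = mex{0} = 1
g(8) = mex{0,1} = 2
g(9) = mex{1} = 0
The P-positions (g = 0) in 0..9 are 0, 1, 2, 3, 9.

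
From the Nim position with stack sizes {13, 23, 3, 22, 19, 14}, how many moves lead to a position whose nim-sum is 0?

3

Bitwise XOR of the heap sizes:
  01101  (13)
  10111  (23)
  00011  (3)
  10110  (22)
  10011  (19)
  01110  (14)
  -----
  10010  (18)
The overall nim-sum is X = 18. A stack of size p has a winning move iff p XOR X < p (reduce it to p XOR X).
  13: 13 XOR 18 = 31 ≥ 13 — no move.
  23: 23 XOR 18 = 5 < 23 — winning move (to 5).
  3: 3 XOR 18 = 17 ≥ 3 — no move.
  22: 22 XOR 18 = 4 < 22 — winning move (to 4).
  19: 19 XOR 18 = 1 < 19 — winning move (to 1).
  14: 14 XOR 18 = 28 ≥ 14 — no move.
That gives 3 winning moves.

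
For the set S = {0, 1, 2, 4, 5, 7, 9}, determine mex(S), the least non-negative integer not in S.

3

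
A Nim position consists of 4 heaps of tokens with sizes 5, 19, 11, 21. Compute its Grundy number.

Write each in binary and XOR column by column:
  00101  (5)
  10011  (19)
  01011  (11)
  10101  (21)
  -----
  01000  (8)

8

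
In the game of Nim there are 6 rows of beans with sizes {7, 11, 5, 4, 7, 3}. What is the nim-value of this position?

9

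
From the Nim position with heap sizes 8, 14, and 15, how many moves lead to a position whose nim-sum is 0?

3

Nim-sum: 8 ^ 14 ^ 15 = 9.
The overall nim-sum is X = 9. A heap of size p has a winning move iff p XOR X < p (reduce it to p XOR X).
  8: 8 XOR 9 = 1 < 8 — winning move (to 1).
  14: 14 XOR 9 = 7 < 14 — winning move (to 7).
  15: 15 XOR 9 = 6 < 15 — winning move (to 6).
That gives 3 winning moves.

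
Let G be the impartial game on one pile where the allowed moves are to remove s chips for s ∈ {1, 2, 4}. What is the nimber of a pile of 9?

0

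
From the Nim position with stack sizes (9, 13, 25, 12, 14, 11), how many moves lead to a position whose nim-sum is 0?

1

Compute the nim-sum pairwise:
9 ⊕ 13 = 4
4 ⊕ 25 = 29
29 ⊕ 12 = 17
17 ⊕ 14 = 31
31 ⊕ 11 = 20
The overall nim-sum is X = 20. A stack of size p has a winning move iff p XOR X < p (reduce it to p XOR X).
  9: 9 XOR 20 = 29 ≥ 9 — no move.
  13: 13 XOR 20 = 25 ≥ 13 — no move.
  25: 25 XOR 20 = 13 < 25 — winning move (to 13).
  12: 12 XOR 20 = 24 ≥ 12 — no move.
  14: 14 XOR 20 = 26 ≥ 14 — no move.
  11: 11 XOR 20 = 31 ≥ 11 — no move.
That gives 1 winning move.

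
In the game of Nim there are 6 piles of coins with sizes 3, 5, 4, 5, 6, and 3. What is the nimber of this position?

2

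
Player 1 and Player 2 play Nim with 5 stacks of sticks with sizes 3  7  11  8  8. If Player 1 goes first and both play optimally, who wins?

Player 1 wins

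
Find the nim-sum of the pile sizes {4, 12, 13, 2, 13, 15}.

5

Compute the nim-sum pairwise:
4 ^ 12 = 8
8 ^ 13 = 5
5 ^ 2 = 7
7 ^ 13 = 10
10 ^ 15 = 5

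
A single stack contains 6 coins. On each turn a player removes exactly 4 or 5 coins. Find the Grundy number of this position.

Grundy values for subtraction set {4, 5}:
k:     0  1  2  3  4  5  6
g(k):  0  0  0  0  1  1  1
So g(6) = 1.

1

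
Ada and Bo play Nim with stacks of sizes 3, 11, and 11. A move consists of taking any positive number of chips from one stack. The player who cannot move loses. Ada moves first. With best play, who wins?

Ada wins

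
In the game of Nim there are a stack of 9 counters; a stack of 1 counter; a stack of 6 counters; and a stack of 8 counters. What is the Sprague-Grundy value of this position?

6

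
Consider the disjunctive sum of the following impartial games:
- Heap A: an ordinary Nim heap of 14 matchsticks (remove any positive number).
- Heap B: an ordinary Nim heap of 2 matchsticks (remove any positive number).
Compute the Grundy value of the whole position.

Heap A is a plain Nim heap of size 14, so its Grundy value is 14.
Heap B is a plain Nim heap of size 2, so its Grundy value is 2.
By the Sprague-Grundy theorem, the Grundy value of a sum of independent games is the XOR of the component values.
Combined value = 14 XOR 2 = 12.

12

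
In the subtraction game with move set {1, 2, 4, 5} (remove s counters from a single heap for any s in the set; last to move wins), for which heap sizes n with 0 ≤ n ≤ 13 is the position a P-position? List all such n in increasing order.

0, 3, 6, 9, 12

Compute g(0), g(1), … for moves {1, 2, 4, 5}:
g(0) = mex{} = 0
g(1) = mex{0} = 1
g(2) = mex{0,1} = 2
g(3) = mex{1,2} = 0
g(4) = mex{0,2} = 1
g(5) = mex{0,1} = 2
g(6) = mex{1,2} = 0
g(7) = mex{0,2} = 1
g(8) = mex{0,1} = 2
g(9) = mex{1,2} = 0
g(10) = mex{0,2} = 1
g(11) = mex{0,1} = 2
g(12) = mex{1,2} = 0
g(13) = mex{0,2} = 1
The P-positions (g = 0) in 0..13 are 0, 3, 6, 9, 12.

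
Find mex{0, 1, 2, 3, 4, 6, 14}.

5

The values 0, 1, 2, 3, 4 are all present; 5 is the first non-negative integer missing from the set.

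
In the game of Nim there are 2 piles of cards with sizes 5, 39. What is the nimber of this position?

Nim-sum: 5 XOR 39 = 34.

34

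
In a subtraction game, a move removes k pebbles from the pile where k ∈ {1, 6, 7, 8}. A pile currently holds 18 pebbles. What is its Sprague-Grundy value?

1

Build the Grundy sequence with g(k) = mex{g(k−s) : s ∈ {1, 6, 7, 8}, s ≤ k}:
k:     0  1  2  3  4  5  6  7  8  9 10 11 12 13 14 15 16 17 18
g(k):  0  1  0  1  0  1  2  3  2  3  2  3  4  0  1  0  1  0  1
So g(18) = 1.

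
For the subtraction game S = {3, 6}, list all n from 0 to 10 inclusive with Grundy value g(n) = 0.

0, 1, 2, 9, 10

Grundy values for subtraction set {3, 6}:
g(0) = mex{} = 0
g(1) = mex{} = 0
g(2) = mex{} = 0
g(3) = mex{0} = 1
g(4) = mex{0} = 1
g(5) = mex{0} = 1
g(6) = mex{0,1} = 2
g(7) = mex{0,1} = 2
g(8) = mex{0,1} = 2
g(9) = mex{1,2} = 0
g(10) = mex{1,2} = 0
The P-positions (g = 0) in 0..10 are 0, 1, 2, 9, 10.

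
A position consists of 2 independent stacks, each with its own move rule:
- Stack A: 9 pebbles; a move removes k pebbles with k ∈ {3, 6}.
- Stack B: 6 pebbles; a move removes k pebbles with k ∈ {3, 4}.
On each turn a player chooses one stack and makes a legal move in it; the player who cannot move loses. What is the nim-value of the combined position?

2

For stack A, compute g(0), g(1), … with moves {3, 6}:
k:     0  1  2  3  4  5  6  7  8  9
g(k):  0  0  0  1  1  1  2  2  2  0
So g(9) = 0.
Grundy values for stack B (subtraction set {3, 4}):
g(0) = mex{} = 0
g(1) = mex{} = 0
g(2) = mex{} = 0
g(3) = mex{0} = 1
g(4) = mex{0} = 1
g(5) = mex{0} = 1
g(6) = mex{0,1} = 2
So g(6) = 2.
By the Sprague-Grundy theorem, the Grundy value of a sum of independent games is the XOR of the component values.
Combined value = 0 ⊕ 2 = 2.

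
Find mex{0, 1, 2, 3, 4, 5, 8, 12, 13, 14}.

The values 0, 1, 2, 3, 4, 5 are all present; 6 is the first non-negative integer missing from the set.

6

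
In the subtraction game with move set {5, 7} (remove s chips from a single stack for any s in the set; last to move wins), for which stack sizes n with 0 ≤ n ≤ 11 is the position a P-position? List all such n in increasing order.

0, 1, 2, 3, 4

Compute g(0), g(1), … for moves {5, 7}:
k:     0  1  2  3  4  5  6  7  8  9 10 11
g(k):  0  0  0  0  0  1  1  1  1  1  2  2
The P-positions (g = 0) in 0..11 are 0, 1, 2, 3, 4.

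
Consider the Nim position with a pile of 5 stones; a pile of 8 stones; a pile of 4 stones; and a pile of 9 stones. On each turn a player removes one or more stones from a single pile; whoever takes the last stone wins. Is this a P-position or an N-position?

P-position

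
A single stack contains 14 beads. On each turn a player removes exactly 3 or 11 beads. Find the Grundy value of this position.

0

Compute g(0), g(1), … for moves {3, 11}:
k:     0  1  2  3  4  5  6  7  8  9 10 11 12 13 14
g(k):  0  0  0  1  1  1  0  0  0  1  1  1  2  2  0
So g(14) = 0.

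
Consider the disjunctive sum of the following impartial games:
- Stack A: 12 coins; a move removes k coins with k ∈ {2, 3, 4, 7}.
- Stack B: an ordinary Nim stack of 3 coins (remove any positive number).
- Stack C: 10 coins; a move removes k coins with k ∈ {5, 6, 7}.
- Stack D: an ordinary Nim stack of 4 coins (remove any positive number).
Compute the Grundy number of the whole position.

For stack A, compute g(0), g(1), … with moves {2, 3, 4, 7}:
k:     0  1  2  3  4  5  6  7  8  9 10 11 12
g(k):  0  0  1  1  2  2  0  3  1  4  2  0  0
So g(12) = 0.
Stack B is a plain Nim stack of size 3, so its Grundy value is 3.
For stack C, compute g(0), g(1), … with moves {5, 6, 7}:
g(0) = mex{} = 0
g(1) = mex{} = 0
g(2) = mex{} = 0
g(3) = mex{} = 0
g(4) = mex{} = 0
g(5) = mex{0} = 1
g(6) = mex{0} = 1
g(7) = mex{0} = 1
g(8) = mex{0} = 1
g(9) = mex{0} = 1
g(10) = mex{0,1} = 2
So g(10) = 2.
Stack D is a plain Nim stack of size 4, so its Grundy value is 4.
By the Sprague-Grundy theorem, the Grundy value of a sum of independent games is the XOR of the component values.
Combined value = 0 ⊕ 3 ⊕ 2 ⊕ 4 = 5.

5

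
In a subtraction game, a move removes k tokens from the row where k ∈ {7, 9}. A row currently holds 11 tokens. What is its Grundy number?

Grundy values for subtraction set {7, 9}:
k:     0  1  2  3  4  5  6  7  8  9 10 11
g(k):  0  0  0  0  0  0  0  1  1  1  1  1
So g(11) = 1.

1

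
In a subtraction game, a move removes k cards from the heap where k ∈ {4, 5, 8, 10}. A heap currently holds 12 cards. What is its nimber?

3

Build the Grundy sequence with g(k) = mex{g(k−s) : s ∈ {4, 5, 8, 10}, s ≤ k}:
g(0) = mex{} = 0
g(1) = mex{} = 0
g(2) = mex{} = 0
g(3) = mex{} = 0
g(4) = mex{0} = 1
g(5) = mex{0} = 1
g(6) = mex{0} = 1
g(7) = mex{0} = 1
g(8) = mex{0,1} = 2
g(9) = mex{0,1} = 2
g(10) = mex{0,1} = 2
g(11) = mex{0,1} = 2
g(12) = mex{0,1,2} = 3
So g(12) = 3.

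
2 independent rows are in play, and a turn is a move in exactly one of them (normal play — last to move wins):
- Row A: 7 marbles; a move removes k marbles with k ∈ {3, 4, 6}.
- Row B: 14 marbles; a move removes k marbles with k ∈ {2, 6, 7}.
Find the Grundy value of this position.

2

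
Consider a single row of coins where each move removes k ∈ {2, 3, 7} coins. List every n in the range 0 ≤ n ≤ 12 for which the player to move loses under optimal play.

0, 1, 5, 6, 10, 11

Compute g(0), g(1), … for moves {2, 3, 7}:
g(0) = mex{} = 0
g(1) = mex{} = 0
g(2) = mex{0} = 1
g(3) = mex{0} = 1
g(4) = mex{0,1} = 2
g(5) = mex{1} = 0
g(6) = mex{1,2} = 0
g(7) = mex{0,2} = 1
g(8) = mex{0} = 1
g(9) = mex{0,1} = 2
g(10) = mex{1} = 0
g(11) = mex{1,2} = 0
g(12) = mex{0,2} = 1
The P-positions (g = 0) in 0..12 are 0, 1, 5, 6, 10, 11.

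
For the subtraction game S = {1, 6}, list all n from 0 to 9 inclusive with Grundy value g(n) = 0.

0, 2, 4, 7, 9

Build the Grundy sequence with g(k) = mex{g(k−s) : s ∈ {1, 6}, s ≤ k}:
k:     0  1  2  3  4  5  6  7  8  9
g(k):  0  1  0  1  0  1  2  0  1  0
The P-positions (g = 0) in 0..9 are 0, 2, 4, 7, 9.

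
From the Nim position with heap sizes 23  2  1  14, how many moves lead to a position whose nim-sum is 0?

Compute the nim-sum pairwise:
23 ⊕ 2 = 21
21 ⊕ 1 = 20
20 ⊕ 14 = 26
The overall nim-sum is X = 26. A heap of size p has a winning move iff p XOR X < p (reduce it to p XOR X).
  23: 23 XOR 26 = 13 < 23 — winning move (to 13).
  2: 2 XOR 26 = 24 ≥ 2 — no move.
  1: 1 XOR 26 = 27 ≥ 1 — no move.
  14: 14 XOR 26 = 20 ≥ 14 — no move.
That gives 1 winning move.

1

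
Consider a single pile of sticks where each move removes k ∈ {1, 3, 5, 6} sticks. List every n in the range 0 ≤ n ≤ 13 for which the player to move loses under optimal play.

0, 2, 4, 11, 13

Grundy values for subtraction set {1, 3, 5, 6}:
k:     0  1  2  3  4  5  6  7  8  9 10 11 12 13
g(k):  0  1  0  1  0  1  2  3  2  3  2  0  1  0
The P-positions (g = 0) in 0..13 are 0, 2, 4, 11, 13.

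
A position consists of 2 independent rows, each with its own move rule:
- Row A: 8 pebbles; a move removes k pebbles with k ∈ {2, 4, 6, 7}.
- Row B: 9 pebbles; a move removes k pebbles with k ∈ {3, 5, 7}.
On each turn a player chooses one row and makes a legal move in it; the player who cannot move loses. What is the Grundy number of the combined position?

7

Build the Grundy sequence for row A with g(k) = mex{g(k−s) : s ∈ {2, 4, 6, 7}, s ≤ k}:
k:     0  1  2  3  4  5  6  7  8
g(k):  0  0  1  1  2  2  3  3  4
So g(8) = 4.
For row B, compute g(0), g(1), … with moves {3, 5, 7}:
k:     0  1  2  3  4  5  6  7  8  9
g(k):  0  0  0  1  1  1  2  2  2  3
So g(9) = 3.
By the Sprague-Grundy theorem, the Grundy value of a sum of independent games is the XOR of the component values.
Combined value = 4 ⊕ 3 = 7.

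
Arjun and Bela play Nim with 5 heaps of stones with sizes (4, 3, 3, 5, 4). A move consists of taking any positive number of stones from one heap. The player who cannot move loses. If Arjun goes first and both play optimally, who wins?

Arjun wins

Nim-sum: 4 ^ 3 ^ 3 ^ 5 ^ 4 = 5.
The nim-sum is 5 ≠ 0, so this is an N-position: the player to move can win; Arjun has a winning move.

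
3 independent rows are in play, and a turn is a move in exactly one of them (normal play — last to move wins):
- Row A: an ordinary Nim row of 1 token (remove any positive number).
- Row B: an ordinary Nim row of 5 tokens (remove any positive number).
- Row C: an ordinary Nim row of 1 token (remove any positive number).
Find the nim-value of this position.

5

Row A is a plain Nim row of size 1, so its Grundy value is 1.
Row B is a plain Nim row of size 5, so its Grundy value is 5.
Row C is a plain Nim row of size 1, so its Grundy value is 1.
By the Sprague-Grundy theorem, the Grundy value of a sum of independent games is the XOR of the component values.
Combined value = 1 XOR 5 XOR 1 = 5.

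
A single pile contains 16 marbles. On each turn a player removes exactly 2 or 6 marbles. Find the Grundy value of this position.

Build the Grundy sequence with g(k) = mex{g(k−s) : s ∈ {2, 6}, s ≤ k}:
k:     0  1  2  3  4  5  6  7  8  9 10 11 12 13 14 15 16
g(k):  0  0  1  1  0  0  1  1  0  0  1  1  0  0  1  1  0
So g(16) = 0.

0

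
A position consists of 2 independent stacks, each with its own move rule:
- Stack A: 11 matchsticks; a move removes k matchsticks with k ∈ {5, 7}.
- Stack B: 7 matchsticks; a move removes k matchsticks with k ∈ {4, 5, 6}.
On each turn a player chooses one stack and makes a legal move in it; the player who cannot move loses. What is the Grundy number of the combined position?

For stack A, compute g(0), g(1), … with moves {5, 7}:
k:     0  1  2  3  4  5  6  7  8  9 10 11
g(k):  0  0  0  0  0  1  1  1  1  1  2  2
So g(11) = 2.
For stack B, compute g(0), g(1), … with moves {4, 5, 6}:
g(0) = mex{} = 0
g(1) = mex{} = 0
g(2) = mex{} = 0
g(3) = mex{} = 0
g(4) = mex{0} = 1
g(5) = mex{0} = 1
g(6) = mex{0} = 1
g(7) = mex{0} = 1
So g(7) = 1.
By the Sprague-Grundy theorem, the Grundy value of a sum of independent games is the XOR of the component values.
Combined value = 2 XOR 1 = 3.

3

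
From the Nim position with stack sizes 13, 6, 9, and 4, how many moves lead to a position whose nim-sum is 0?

3

Bitwise XOR of the heap sizes:
  1101  (13)
  0110  (6)
  1001  (9)
  0100  (4)
  ----
  0110  (6)
The overall nim-sum is X = 6. A stack of size p has a winning move iff p XOR X < p (reduce it to p XOR X).
  13: 13 XOR 6 = 11 < 13 — winning move (to 11).
  6: 6 XOR 6 = 0 < 6 — winning move (to 0).
  9: 9 XOR 6 = 15 ≥ 9 — no move.
  4: 4 XOR 6 = 2 < 4 — winning move (to 2).
That gives 3 winning moves.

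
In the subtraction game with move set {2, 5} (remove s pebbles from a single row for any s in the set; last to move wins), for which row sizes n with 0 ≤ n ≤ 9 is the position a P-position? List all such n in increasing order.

0, 1, 4, 7, 8

Build the Grundy sequence with g(k) = mex{g(k−s) : s ∈ {2, 5}, s ≤ k}:
g(0) = mex{} = 0
g(1) = mex{} = 0
g(2) = mex{0} = 1
g(3) = mex{0} = 1
g(4) = mex{1} = 0
g(5) = mex{0,1} = 2
g(6) = mex{0} = 1
g(7) = mex{1,2} = 0
g(8) = mex{1} = 0
g(9) = mex{0} = 1
The P-positions (g = 0) in 0..9 are 0, 1, 4, 7, 8.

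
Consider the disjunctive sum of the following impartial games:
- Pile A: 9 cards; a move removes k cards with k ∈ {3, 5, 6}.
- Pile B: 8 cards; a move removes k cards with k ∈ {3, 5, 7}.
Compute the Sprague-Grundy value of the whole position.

Grundy values for pile A (subtraction set {3, 5, 6}):
k:     0  1  2  3  4  5  6  7  8  9
g(k):  0  0  0  1  1  1  2  2  2  0
So g(9) = 0.
For pile B, compute g(0), g(1), … with moves {3, 5, 7}:
g(0) = mex{} = 0
g(1) = mex{} = 0
g(2) = mex{} = 0
g(3) = mex{0} = 1
g(4) = mex{0} = 1
g(5) = mex{0} = 1
g(6) = mex{0,1} = 2
g(7) = mex{0,1} = 2
g(8) = mex{0,1} = 2
So g(8) = 2.
By the Sprague-Grundy theorem, the Grundy value of a sum of independent games is the XOR of the component values.
Combined value = 0 XOR 2 = 2.

2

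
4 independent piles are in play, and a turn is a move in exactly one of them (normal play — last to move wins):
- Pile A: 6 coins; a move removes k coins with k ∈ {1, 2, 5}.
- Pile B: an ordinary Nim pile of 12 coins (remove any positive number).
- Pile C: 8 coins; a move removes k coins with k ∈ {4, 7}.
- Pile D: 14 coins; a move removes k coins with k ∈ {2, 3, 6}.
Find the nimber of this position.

14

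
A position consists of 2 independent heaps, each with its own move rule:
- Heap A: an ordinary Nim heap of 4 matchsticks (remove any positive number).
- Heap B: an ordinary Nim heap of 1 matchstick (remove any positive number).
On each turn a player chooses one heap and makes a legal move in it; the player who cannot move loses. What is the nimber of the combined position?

5

Heap A is a plain Nim heap of size 4, so its Grundy value is 4.
Heap B is a plain Nim heap of size 1, so its Grundy value is 1.
The value of a disjunctive sum is the nim-sum of the parts.
Combined value = 4 XOR 1 = 5.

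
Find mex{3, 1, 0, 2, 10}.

4

The values 0, 1, 2, 3 are all present; 4 is the first non-negative integer missing from the set.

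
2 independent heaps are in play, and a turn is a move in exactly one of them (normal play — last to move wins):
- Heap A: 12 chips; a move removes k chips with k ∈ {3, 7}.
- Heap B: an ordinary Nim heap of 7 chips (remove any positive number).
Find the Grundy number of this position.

7

Grundy values for heap A (subtraction set {3, 7}):
k:     0  1  2  3  4  5  6  7  8  9 10 11 12
g(k):  0  0  0  1  1  1  0  2  2  1  0  0  0
So g(12) = 0.
Heap B is a plain Nim heap of size 7, so its Grundy value is 7.
The value of a disjunctive sum is the nim-sum of the parts.
Combined value = 0 XOR 7 = 7.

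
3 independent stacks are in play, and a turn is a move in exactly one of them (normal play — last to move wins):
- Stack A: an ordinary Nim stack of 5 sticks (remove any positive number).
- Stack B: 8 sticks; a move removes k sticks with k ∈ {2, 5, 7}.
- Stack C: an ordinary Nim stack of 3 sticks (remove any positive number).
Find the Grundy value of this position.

4

Stack A is a plain Nim stack of size 5, so its Grundy value is 5.
Build the Grundy sequence for stack B with g(k) = mex{g(k−s) : s ∈ {2, 5, 7}, s ≤ k}:
g(0) = mex{} = 0
g(1) = mex{} = 0
g(2) = mex{0} = 1
g(3) = mex{0} = 1
g(4) = mex{1} = 0
g(5) = mex{0,1} = 2
g(6) = mex{0} = 1
g(7) = mex{0,1,2} = 3
g(8) = mex{0,1} = 2
So g(8) = 2.
Stack C is a plain Nim stack of size 3, so its Grundy value is 3.
The value of a disjunctive sum is the nim-sum of the parts.
Combined value = 5 XOR 2 XOR 3 = 4.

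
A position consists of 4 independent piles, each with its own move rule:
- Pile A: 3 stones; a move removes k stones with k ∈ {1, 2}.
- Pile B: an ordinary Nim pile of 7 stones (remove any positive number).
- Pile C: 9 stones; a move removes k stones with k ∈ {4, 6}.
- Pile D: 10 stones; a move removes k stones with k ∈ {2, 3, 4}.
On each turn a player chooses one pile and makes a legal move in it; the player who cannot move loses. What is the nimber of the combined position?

For pile A, compute g(0), g(1), … with moves {1, 2}:
g(0) = mex{} = 0
g(1) = mex{0} = 1
g(2) = mex{0,1} = 2
g(3) = mex{1,2} = 0
So g(3) = 0.
Pile B is a plain Nim pile of size 7, so its Grundy value is 7.
Grundy values for pile C (subtraction set {4, 6}):
g(0) = mex{} = 0
g(1) = mex{} = 0
g(2) = mex{} = 0
g(3) = mex{} = 0
g(4) = mex{0} = 1
g(5) = mex{0} = 1
g(6) = mex{0} = 1
g(7) = mex{0} = 1
g(8) = mex{0,1} = 2
g(9) = mex{0,1} = 2
So g(9) = 2.
Build the Grundy sequence for pile D with g(k) = mex{g(k−s) : s ∈ {2, 3, 4}, s ≤ k}:
k:     0  1  2  3  4  5  6  7  8  9 10
g(k):  0  0  1  1  2  2  0  0  1  1  2
So g(10) = 2.
By the Sprague-Grundy theorem, the Grundy value of a sum of independent games is the XOR of the component values.
Combined value = 0 ⊕ 7 ⊕ 2 ⊕ 2 = 7.

7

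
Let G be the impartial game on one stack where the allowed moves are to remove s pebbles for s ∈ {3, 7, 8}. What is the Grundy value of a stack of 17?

0

Compute g(0), g(1), … for moves {3, 7, 8}:
k:     0  1  2  3  4  5  6  7  8  9 10 11 12 13 14 15 16 17
g(k):  0  0  0  1  1  1  0  2  2  1  3  0  0  2  1  1  0  0
So g(17) = 0.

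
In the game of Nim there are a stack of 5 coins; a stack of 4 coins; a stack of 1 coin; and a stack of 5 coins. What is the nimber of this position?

5

Compute the nim-sum pairwise:
5 XOR 4 = 1
1 XOR 1 = 0
0 XOR 5 = 5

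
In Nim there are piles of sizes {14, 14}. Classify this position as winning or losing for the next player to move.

Losing position

Nim-sum: 14 ^ 14 = 0.
The nim-sum is 0, so this is a P-position: the player to move is in a losing position under optimal play.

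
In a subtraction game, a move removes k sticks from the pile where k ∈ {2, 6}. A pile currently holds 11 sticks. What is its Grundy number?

1

Grundy values for subtraction set {2, 6}:
g(0) = mex{} = 0
g(1) = mex{} = 0
g(2) = mex{0} = 1
g(3) = mex{0} = 1
g(4) = mex{1} = 0
g(5) = mex{1} = 0
g(6) = mex{0} = 1
g(7) = mex{0} = 1
g(8) = mex{1} = 0
g(9) = mex{1} = 0
g(10) = mex{0} = 1
g(11) = mex{0} = 1
So g(11) = 1.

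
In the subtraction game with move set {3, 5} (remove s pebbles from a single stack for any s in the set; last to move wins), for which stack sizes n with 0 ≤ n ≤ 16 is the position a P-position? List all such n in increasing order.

0, 1, 2, 8, 9, 10, 16

Build the Grundy sequence with g(k) = mex{g(k−s) : s ∈ {3, 5}, s ≤ k}:
k:     0  1  2  3  4  5  6  7  8  9 10 11 12 13 14 15 16
g(k):  0  0  0  1  1  1  2  2  0  0  0  1  1  1  2  2  0
The P-positions (g = 0) in 0..16 are 0, 1, 2, 8, 9, 10, 16.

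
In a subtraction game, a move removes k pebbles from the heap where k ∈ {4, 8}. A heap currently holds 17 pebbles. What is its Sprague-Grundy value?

Grundy values for subtraction set {4, 8}:
k:     0  1  2  3  4  5  6  7  8  9 10 11 12 13 14 15 16 17
g(k):  0  0  0  0  1  1  1  1  2  2  2  2  0  0  0  0  1  1
So g(17) = 1.

1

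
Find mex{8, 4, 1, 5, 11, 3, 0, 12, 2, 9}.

The values 0, 1, 2, 3, 4, 5 are all present; 6 is the first non-negative integer missing from the set.

6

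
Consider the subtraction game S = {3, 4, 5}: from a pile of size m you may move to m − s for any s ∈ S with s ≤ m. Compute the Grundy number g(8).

0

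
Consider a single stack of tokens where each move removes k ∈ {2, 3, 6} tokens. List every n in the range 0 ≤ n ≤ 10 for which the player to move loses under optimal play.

0, 1, 5, 9, 10

Grundy values for subtraction set {2, 3, 6}:
g(0) = mex{} = 0
g(1) = mex{} = 0
g(2) = mex{0} = 1
g(3) = mex{0} = 1
g(4) = mex{0,1} = 2
g(5) = mex{1} = 0
g(6) = mex{0,1,2} = 3
g(7) = mex{0,2} = 1
g(8) = mex{0,1,3} = 2
g(9) = mex{1,3} = 0
g(10) = mex{1,2} = 0
The P-positions (g = 0) in 0..10 are 0, 1, 5, 9, 10.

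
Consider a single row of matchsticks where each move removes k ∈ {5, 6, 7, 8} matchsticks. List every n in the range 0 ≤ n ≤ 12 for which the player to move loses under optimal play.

0, 1, 2, 3, 4

Build the Grundy sequence with g(k) = mex{g(k−s) : s ∈ {5, 6, 7, 8}, s ≤ k}:
g(0) = mex{} = 0
g(1) = mex{} = 0
g(2) = mex{} = 0
g(3) = mex{} = 0
g(4) = mex{} = 0
g(5) = mex{0} = 1
g(6) = mex{0} = 1
g(7) = mex{0} = 1
g(8) = mex{0} = 1
g(9) = mex{0} = 1
g(10) = mex{0,1} = 2
g(11) = mex{0,1} = 2
g(12) = mex{0,1} = 2
The P-positions (g = 0) in 0..12 are 0, 1, 2, 3, 4.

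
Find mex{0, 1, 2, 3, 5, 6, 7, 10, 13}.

4

The values 0, 1, 2, 3 are all present; 4 is the first non-negative integer missing from the set.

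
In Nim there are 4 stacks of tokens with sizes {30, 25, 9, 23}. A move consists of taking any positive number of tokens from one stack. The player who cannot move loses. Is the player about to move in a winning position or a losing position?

Compute the nim-sum pairwise:
30 ^ 25 = 7
7 ^ 9 = 14
14 ^ 23 = 25
The nim-sum is 25 ≠ 0, so this is an N-position: the player to move can win.

Winning position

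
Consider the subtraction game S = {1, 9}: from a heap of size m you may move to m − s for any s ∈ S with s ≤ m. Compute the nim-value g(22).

0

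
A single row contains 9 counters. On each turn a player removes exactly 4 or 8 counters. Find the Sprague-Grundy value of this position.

2

Grundy values for subtraction set {4, 8}:
g(0) = mex{} = 0
g(1) = mex{} = 0
g(2) = mex{} = 0
g(3) = mex{} = 0
g(4) = mex{0} = 1
g(5) = mex{0} = 1
g(6) = mex{0} = 1
g(7) = mex{0} = 1
g(8) = mex{0,1} = 2
g(9) = mex{0,1} = 2
So g(9) = 2.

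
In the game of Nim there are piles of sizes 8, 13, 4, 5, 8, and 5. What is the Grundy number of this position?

9

Bitwise XOR of the heap sizes:
  1000  (8)
  1101  (13)
  0100  (4)
  0101  (5)
  1000  (8)
  0101  (5)
  ----
  1001  (9)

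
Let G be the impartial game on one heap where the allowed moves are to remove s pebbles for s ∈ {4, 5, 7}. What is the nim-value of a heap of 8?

2

Build the Grundy sequence with g(k) = mex{g(k−s) : s ∈ {4, 5, 7}, s ≤ k}:
g(0) = mex{} = 0
g(1) = mex{} = 0
g(2) = mex{} = 0
g(3) = mex{} = 0
g(4) = mex{0} = 1
g(5) = mex{0} = 1
g(6) = mex{0} = 1
g(7) = mex{0} = 1
g(8) = mex{0,1} = 2
So g(8) = 2.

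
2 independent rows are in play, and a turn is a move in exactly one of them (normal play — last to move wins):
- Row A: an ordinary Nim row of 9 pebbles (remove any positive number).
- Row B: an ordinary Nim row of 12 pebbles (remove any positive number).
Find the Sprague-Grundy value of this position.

Row A is a plain Nim row of size 9, so its Grundy value is 9.
Row B is a plain Nim row of size 12, so its Grundy value is 12.
By the Sprague-Grundy theorem, the Grundy value of a sum of independent games is the XOR of the component values.
Combined value = 9 ⊕ 12 = 5.

5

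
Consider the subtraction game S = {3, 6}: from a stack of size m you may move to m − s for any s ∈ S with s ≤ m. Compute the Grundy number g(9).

Compute g(0), g(1), … for moves {3, 6}:
g(0) = mex{} = 0
g(1) = mex{} = 0
g(2) = mex{} = 0
g(3) = mex{0} = 1
g(4) = mex{0} = 1
g(5) = mex{0} = 1
g(6) = mex{0,1} = 2
g(7) = mex{0,1} = 2
g(8) = mex{0,1} = 2
g(9) = mex{1,2} = 0
So g(9) = 0.

0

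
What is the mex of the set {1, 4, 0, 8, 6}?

The values 0, 1 are all present; 2 is the first non-negative integer missing from the set.

2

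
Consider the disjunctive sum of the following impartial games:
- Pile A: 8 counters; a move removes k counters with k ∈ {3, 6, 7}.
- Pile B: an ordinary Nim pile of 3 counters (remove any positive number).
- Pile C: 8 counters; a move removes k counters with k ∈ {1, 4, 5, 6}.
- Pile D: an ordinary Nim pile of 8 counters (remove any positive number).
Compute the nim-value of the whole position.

13

For pile A, compute g(0), g(1), … with moves {3, 6, 7}:
k:     0  1  2  3  4  5  6  7  8
g(k):  0  0  0  1  1  1  2  2  2
So g(8) = 2.
Pile B is a plain Nim pile of size 3, so its Grundy value is 3.
Build the Grundy sequence for pile C with g(k) = mex{g(k−s) : s ∈ {1, 4, 5, 6}, s ≤ k}:
k:     0  1  2  3  4  5  6  7  8
g(k):  0  1  0  1  2  3  2  3  4
So g(8) = 4.
Pile D is a plain Nim pile of size 8, so its Grundy value is 8.
By the Sprague-Grundy theorem, the Grundy value of a sum of independent games is the XOR of the component values.
Combined value = 2 XOR 3 XOR 4 XOR 8 = 13.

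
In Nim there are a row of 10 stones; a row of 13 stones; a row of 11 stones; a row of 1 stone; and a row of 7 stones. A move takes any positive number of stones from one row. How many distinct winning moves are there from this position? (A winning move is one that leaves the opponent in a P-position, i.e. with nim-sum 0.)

3

Nim-sum: 10 ^ 13 ^ 11 ^ 1 ^ 7 = 10.
The overall nim-sum is X = 10. A row of size p has a winning move iff p XOR X < p (reduce it to p XOR X).
  10: 10 XOR 10 = 0 < 10 — winning move (to 0).
  13: 13 XOR 10 = 7 < 13 — winning move (to 7).
  11: 11 XOR 10 = 1 < 11 — winning move (to 1).
  1: 1 XOR 10 = 11 ≥ 1 — no move.
  7: 7 XOR 10 = 13 ≥ 7 — no move.
That gives 3 winning moves.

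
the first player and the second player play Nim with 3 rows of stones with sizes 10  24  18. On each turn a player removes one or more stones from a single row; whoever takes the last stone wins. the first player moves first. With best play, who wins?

In binary:
  01010  (10)
  11000  (24)
  10010  (18)
  -----
  00000  (0)
The nim-sum is 0, so this is a P-position: the player to move is in a losing position under optimal play; the first player is about to move from it and so loses — the second player wins.

the second player wins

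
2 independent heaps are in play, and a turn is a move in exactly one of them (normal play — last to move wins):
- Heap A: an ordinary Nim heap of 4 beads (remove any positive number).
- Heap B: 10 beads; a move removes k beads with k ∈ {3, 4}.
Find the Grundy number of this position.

Heap A is a plain Nim heap of size 4, so its Grundy value is 4.
For heap B, compute g(0), g(1), … with moves {3, 4}:
g(0) = mex{} = 0
g(1) = mex{} = 0
g(2) = mex{} = 0
g(3) = mex{0} = 1
g(4) = mex{0} = 1
g(5) = mex{0} = 1
g(6) = mex{0,1} = 2
g(7) = mex{1} = 0
g(8) = mex{1} = 0
g(9) = mex{1,2} = 0
g(10) = mex{0,2} = 1
So g(10) = 1.
By the Sprague-Grundy theorem, the Grundy value of a sum of independent games is the XOR of the component values.
Combined value = 4 XOR 1 = 5.

5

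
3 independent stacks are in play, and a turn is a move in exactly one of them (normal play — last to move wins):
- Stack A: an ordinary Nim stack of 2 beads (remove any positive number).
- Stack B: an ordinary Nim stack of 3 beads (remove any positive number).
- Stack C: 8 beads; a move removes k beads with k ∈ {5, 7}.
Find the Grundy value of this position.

Stack A is a plain Nim stack of size 2, so its Grundy value is 2.
Stack B is a plain Nim stack of size 3, so its Grundy value is 3.
For stack C, compute g(0), g(1), … with moves {5, 7}:
g(0) = mex{} = 0
g(1) = mex{} = 0
g(2) = mex{} = 0
g(3) = mex{} = 0
g(4) = mex{} = 0
g(5) = mex{0} = 1
g(6) = mex{0} = 1
g(7) = mex{0} = 1
g(8) = mex{0} = 1
So g(8) = 1.
The value of a disjunctive sum is the nim-sum of the parts.
Combined value = 2 XOR 3 XOR 1 = 0.

0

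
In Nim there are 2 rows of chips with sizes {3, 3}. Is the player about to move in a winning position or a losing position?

Losing position

Nim-sum: 3 XOR 3 = 0.
The nim-sum is 0, so this is a P-position: the player to move is in a losing position under optimal play.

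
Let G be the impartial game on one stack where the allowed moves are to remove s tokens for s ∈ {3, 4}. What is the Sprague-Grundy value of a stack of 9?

0

Grundy values for subtraction set {3, 4}:
g(0) = mex{} = 0
g(1) = mex{} = 0
g(2) = mex{} = 0
g(3) = mex{0} = 1
g(4) = mex{0} = 1
g(5) = mex{0} = 1
g(6) = mex{0,1} = 2
g(7) = mex{1} = 0
g(8) = mex{1} = 0
g(9) = mex{1,2} = 0
So g(9) = 0.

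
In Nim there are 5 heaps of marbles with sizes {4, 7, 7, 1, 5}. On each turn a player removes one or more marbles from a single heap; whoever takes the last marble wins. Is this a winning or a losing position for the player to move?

Losing position

Nim-sum: 4 ⊕ 7 ⊕ 7 ⊕ 1 ⊕ 5 = 0.
The nim-sum is 0, so this is a P-position: the player to move is in a losing position under optimal play.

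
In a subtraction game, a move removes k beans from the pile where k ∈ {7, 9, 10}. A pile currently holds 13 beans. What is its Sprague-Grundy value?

Compute g(0), g(1), … for moves {7, 9, 10}:
g(0) = mex{} = 0
g(1) = mex{} = 0
g(2) = mex{} = 0
g(3) = mex{} = 0
g(4) = mex{} = 0
g(5) = mex{} = 0
g(6) = mex{} = 0
g(7) = mex{0} = 1
g(8) = mex{0} = 1
g(9) = mex{0} = 1
g(10) = mex{0} = 1
g(11) = mex{0} = 1
g(12) = mex{0} = 1
g(13) = mex{0} = 1
So g(13) = 1.

1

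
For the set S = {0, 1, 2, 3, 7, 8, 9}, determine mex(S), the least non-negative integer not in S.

4

The values 0, 1, 2, 3 are all present; 4 is the first non-negative integer missing from the set.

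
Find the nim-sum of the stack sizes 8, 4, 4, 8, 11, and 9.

2

Compute the nim-sum pairwise:
8 XOR 4 = 12
12 XOR 4 = 8
8 XOR 8 = 0
0 XOR 11 = 11
11 XOR 9 = 2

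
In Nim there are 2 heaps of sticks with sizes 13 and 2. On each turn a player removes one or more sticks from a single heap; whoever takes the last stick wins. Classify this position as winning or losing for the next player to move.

Bitwise XOR of the heap sizes:
  1101  (13)
  0010  (2)
  ----
  1111  (15)
The nim-sum is 15 ≠ 0, so this is an N-position: the player to move can win.

Winning position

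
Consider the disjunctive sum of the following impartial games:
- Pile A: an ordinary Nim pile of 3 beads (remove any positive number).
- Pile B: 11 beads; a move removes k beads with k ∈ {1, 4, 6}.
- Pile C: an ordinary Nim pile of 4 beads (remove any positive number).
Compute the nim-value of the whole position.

Pile A is a plain Nim pile of size 3, so its Grundy value is 3.
For pile B, compute g(0), g(1), … with moves {1, 4, 6}:
k:     0  1  2  3  4  5  6  7  8  9 10 11
g(k):  0  1  0  1  2  0  1  0  1  2  0  1
So g(11) = 1.
Pile C is a plain Nim pile of size 4, so its Grundy value is 4.
The value of a disjunctive sum is the nim-sum of the parts.
Combined value = 3 XOR 1 XOR 4 = 6.

6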